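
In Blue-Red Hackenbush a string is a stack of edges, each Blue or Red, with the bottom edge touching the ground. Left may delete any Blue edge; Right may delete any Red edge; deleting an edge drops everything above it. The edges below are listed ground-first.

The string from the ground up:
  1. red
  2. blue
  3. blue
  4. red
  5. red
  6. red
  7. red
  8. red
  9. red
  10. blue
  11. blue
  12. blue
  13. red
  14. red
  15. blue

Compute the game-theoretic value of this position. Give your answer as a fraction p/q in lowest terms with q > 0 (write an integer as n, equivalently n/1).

-8077/16384

step 1: add red to get r; options L={ · } R={ 0 } — -1
step 2: add blue to get rb; options L={ -1 } R={ 0 } — -1/2
step 3: add blue to get rbb; options L={ -1,-1/2 } R={ 0 } — -1/4
step 4: add red to get rbbr; options L={ -1,-1/2 } R={ -1/4,0 } — -3/8
step 5: add red to get rbbrr; options L={ -1,-1/2 } R={ -3/8,-1/4,0 } — -7/16
step 6: add red to get rbbrrr; options L={ -1,-1/2 } R={ -7/16,-3/8,-1/4,0 } — -15/32
step 7: add red to get rbbrrrr; options L={ -1,-1/2 } R={ -15/32,-7/16,-3/8,-1/4,0 } — -31/64
step 8: add red to get rbbrrrrr; options L={ -1,-1/2 } R={ -31/64,-15/32,-7/16,-3/8,-1/4,0 } — -63/128
step 9: add red to get rbbrrrrrr; options L={ -1,-1/2 } R={ -63/128,-31/64,-15/32,-7/16,-3/8,-1/4,0 } — -127/256
step 10: add blue to get rbbrrrrrrb; options L={ -1,-1/2,-127/256 } R={ -63/128,-31/64,-15/32,-7/16,-3/8,-1/4,0 } — -253/512
step 11: add blue to get rbbrrrrrrbb; options L={ -1,-1/2,-127/256,-253/512 } R={ -63/128,-31/64,-15/32,-7/16,-3/8,-1/4,0 } — -505/1024
step 12: add blue to get rbbrrrrrrbbb; options L={ -1,-1/2,-127/256,-253/512,-505/1024 } R={ -63/128,-31/64,-15/32,-7/16,-3/8,-1/4,0 } — -1009/2048
step 13: add red to get rbbrrrrrrbbbr; options L={ -1,-1/2,-127/256,-253/512,-505/1024 } R={ -1009/2048,-63/128,-31/64,-15/32,-7/16,-3/8,-1/4,0 } — -2019/4096
step 14: add red to get rbbrrrrrrbbbrr; options L={ -1,-1/2,-127/256,-253/512,-505/1024 } R={ -2019/4096,-1009/2048,-63/128,-31/64,-15/32,-7/16,-3/8,-1/4,0 } — -4039/8192
step 15: add blue to get rbbrrrrrrbbbrrb; options L={ -1,-1/2,-127/256,-253/512,-505/1024,-4039/8192 } R={ -2019/4096,-1009/2048,-63/128,-31/64,-15/32,-7/16,-3/8,-1/4,0 } — -8077/16384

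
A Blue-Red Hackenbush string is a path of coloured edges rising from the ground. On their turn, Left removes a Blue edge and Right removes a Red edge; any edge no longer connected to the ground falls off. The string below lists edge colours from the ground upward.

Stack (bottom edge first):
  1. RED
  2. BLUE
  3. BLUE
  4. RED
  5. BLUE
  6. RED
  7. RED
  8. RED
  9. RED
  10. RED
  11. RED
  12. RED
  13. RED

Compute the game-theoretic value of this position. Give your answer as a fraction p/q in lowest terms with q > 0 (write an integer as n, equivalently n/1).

Build v(s[:k]) for k = 1..13, string s = RED BLUE BLUE RED BLUE RED RED RED RED RED RED RED RED.
step 1: add RED to get R; options L={ none } R={ 0 } -> -1
step 2: add BLUE to get RB; options L={ -1 } R={ 0 } -> -1/2
step 3: add BLUE to get RBB; options L={ -1; -1/2 } R={ 0 } -> -1/4
step 4: add RED to get RBBR; options L={ -1; -1/2 } R={ -1/4; 0 } -> -3/8
step 5: add BLUE to get RBBRB; options L={ -1; -1/2; -3/8 } R={ -1/4; 0 } -> -5/16
step 6: add RED to get RBBRBR; options L={ -1; -1/2; -3/8 } R={ -5/16; -1/4; 0 } -> -11/32
step 7: add RED to get RBBRBRR; options L={ -1; -1/2; -3/8 } R={ -11/32; -5/16; -1/4; 0 } -> -23/64
step 8: add RED to get RBBRBRRR; options L={ -1; -1/2; -3/8 } R={ -23/64; -11/32; -5/16; -1/4; 0 } -> -47/128
step 9: add RED to get RBBRBRRRR; options L={ -1; -1/2; -3/8 } R={ -47/128; -23/64; -11/32; -5/16; -1/4; 0 } -> -95/256
step 10: add RED to get RBBRBRRRRR; options L={ -1; -1/2; -3/8 } R={ -95/256; -47/128; -23/64; -11/32; -5/16; -1/4; 0 } -> -191/512
step 11: add RED to get RBBRBRRRRRR; options L={ -1; -1/2; -3/8 } R={ -191/512; -95/256; -47/128; -23/64; -11/32; -5/16; -1/4; 0 } -> -383/1024
step 12: add RED to get RBBRBRRRRRRR; options L={ -1; -1/2; -3/8 } R={ -383/1024; -191/512; -95/256; -47/128; -23/64; -11/32; -5/16; -1/4; 0 } -> -767/2048
step 13: add RED to get RBBRBRRRRRRRR; options L={ -1; -1/2; -3/8 } R={ -767/2048; -383/1024; -191/512; -95/256; -47/128; -23/64; -11/32; -5/16; -1/4; 0 } -> -1535/4096

-1535/4096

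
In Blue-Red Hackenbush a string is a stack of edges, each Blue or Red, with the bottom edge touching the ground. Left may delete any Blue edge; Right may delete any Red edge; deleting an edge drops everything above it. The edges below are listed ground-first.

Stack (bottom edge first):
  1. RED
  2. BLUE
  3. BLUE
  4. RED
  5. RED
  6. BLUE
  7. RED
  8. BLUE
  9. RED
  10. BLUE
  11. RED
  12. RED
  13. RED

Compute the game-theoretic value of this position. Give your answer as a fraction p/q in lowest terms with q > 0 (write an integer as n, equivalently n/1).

Build value(s[:k]) for k = 1..13, string s = RED BLUE BLUE RED RED BLUE RED BLUE RED BLUE RED RED RED.
1 of 13 · R · max L −∞ · min R 0 = -1
2 of 13 · RB · max L -1 · min R 0 = -1/2
3 of 13 · RBB · max L -1/2 · min R 0 = -1/4
4 of 13 · RBBR · max L -1/2 · min R -1/4 = -3/8
5 of 13 · RBBRR · max L -1/2 · min R -3/8 = -7/16
6 of 13 · RBBRRB · max L -7/16 · min R -3/8 = -13/32
7 of 13 · RBBRRBR · max L -7/16 · min R -13/32 = -27/64
8 of 13 · RBBRRBRB · max L -27/64 · min R -13/32 = -53/128
9 of 13 · RBBRRBRBR · max L -27/64 · min R -53/128 = -107/256
10 of 13 · RBBRRBRBRB · max L -107/256 · min R -53/128 = -213/512
11 of 13 · RBBRRBRBRBR · max L -107/256 · min R -213/512 = -427/1024
12 of 13 · RBBRRBRBRBRR · max L -107/256 · min R -427/1024 = -855/2048
13 of 13 · RBBRRBRBRBRRR · max L -107/256 · min R -855/2048 = -1711/4096

-1711/4096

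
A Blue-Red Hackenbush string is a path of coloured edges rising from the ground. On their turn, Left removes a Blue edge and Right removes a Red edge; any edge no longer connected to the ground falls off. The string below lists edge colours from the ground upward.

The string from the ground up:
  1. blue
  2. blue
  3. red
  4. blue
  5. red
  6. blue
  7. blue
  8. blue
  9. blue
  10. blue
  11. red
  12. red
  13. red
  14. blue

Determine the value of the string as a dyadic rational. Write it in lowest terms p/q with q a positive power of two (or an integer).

7139/4096

Recurse on prefixes of the 14-edge string blue blue red blue red blue blue blue blue blue red red red blue:
b: Left { 0 }, Right { (no moves) } ⇒ simplest 1
bb: Left { 0; 1 }, Right { (no moves) } ⇒ simplest 2
bbr: Left { 0; 1 }, Right { 2 } ⇒ simplest 3/2
bbrb: Left { 0; 1; 3/2 }, Right { 2 } ⇒ simplest 7/4
bbrbr: Left { 0; 1; 3/2 }, Right { 7/4; 2 } ⇒ simplest 13/8
bbrbrb: Left { 0; 1; 3/2; 13/8 }, Right { 7/4; 2 } ⇒ simplest 27/16
bbrbrbb: Left { 0; 1; 3/2; 13/8; 27/16 }, Right { 7/4; 2 } ⇒ simplest 55/32
bbrbrbbb: Left { 0; 1; 3/2; 13/8; 27/16; 55/32 }, Right { 7/4; 2 } ⇒ simplest 111/64
bbrbrbbbb: Left { 0; 1; 3/2; 13/8; 27/16; 55/32; 111/64 }, Right { 7/4; 2 } ⇒ simplest 223/128
bbrbrbbbbb: Left { 0; 1; 3/2; 13/8; 27/16; 55/32; 111/64; 223/128 }, Right { 7/4; 2 } ⇒ simplest 447/256
bbrbrbbbbbr: Left { 0; 1; 3/2; 13/8; 27/16; 55/32; 111/64; 223/128 }, Right { 447/256; 7/4; 2 } ⇒ simplest 893/512
bbrbrbbbbbrr: Left { 0; 1; 3/2; 13/8; 27/16; 55/32; 111/64; 223/128 }, Right { 893/512; 447/256; 7/4; 2 } ⇒ simplest 1785/1024
bbrbrbbbbbrrr: Left { 0; 1; 3/2; 13/8; 27/16; 55/32; 111/64; 223/128 }, Right { 1785/1024; 893/512; 447/256; 7/4; 2 } ⇒ simplest 3569/2048
bbrbrbbbbbrrrb: Left { 0; 1; 3/2; 13/8; 27/16; 55/32; 111/64; 223/128; 3569/2048 }, Right { 1785/1024; 893/512; 447/256; 7/4; 2 } ⇒ simplest 7139/4096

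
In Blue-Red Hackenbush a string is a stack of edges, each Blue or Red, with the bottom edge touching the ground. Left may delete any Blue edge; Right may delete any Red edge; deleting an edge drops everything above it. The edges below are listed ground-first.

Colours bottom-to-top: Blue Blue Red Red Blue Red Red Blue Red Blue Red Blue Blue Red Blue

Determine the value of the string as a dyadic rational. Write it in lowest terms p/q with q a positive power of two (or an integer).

G(B) = { 0 |  } -> 1
G(BB) = { 0 1 |  } -> 2
G(BBR) = { 0 1 | 2 } -> 3/2
G(BBRR) = { 0 1 | 3/2 2 } -> 5/4
G(BBRRB) = { 0 1 5/4 | 3/2 2 } -> 11/8
G(BBRRBR) = { 0 1 5/4 | 11/8 3/2 2 } -> 21/16
G(BBRRBRR) = { 0 1 5/4 | 21/16 11/8 3/2 2 } -> 41/32
G(BBRRBRRB) = { 0 1 5/4 41/32 | 21/16 11/8 3/2 2 } -> 83/64
G(BBRRBRRBR) = { 0 1 5/4 41/32 | 83/64 21/16 11/8 3/2 2 } -> 165/128
G(BBRRBRRBRB) = { 0 1 5/4 41/32 165/128 | 83/64 21/16 11/8 3/2 2 } -> 331/256
G(BBRRBRRBRBR) = { 0 1 5/4 41/32 165/128 | 331/256 83/64 21/16 11/8 3/2 2 } -> 661/512
G(BBRRBRRBRBRB) = { 0 1 5/4 41/32 165/128 661/512 | 331/256 83/64 21/16 11/8 3/2 2 } -> 1323/1024
G(BBRRBRRBRBRBB) = { 0 1 5/4 41/32 165/128 661/512 1323/1024 | 331/256 83/64 21/16 11/8 3/2 2 } -> 2647/2048
G(BBRRBRRBRBRBBR) = { 0 1 5/4 41/32 165/128 661/512 1323/1024 | 2647/2048 331/256 83/64 21/16 11/8 3/2 2 } -> 5293/4096
G(BBRRBRRBRBRBBRB) = { 0 1 5/4 41/32 165/128 661/512 1323/1024 5293/4096 | 2647/2048 331/256 83/64 21/16 11/8 3/2 2 } -> 10587/8192

10587/8192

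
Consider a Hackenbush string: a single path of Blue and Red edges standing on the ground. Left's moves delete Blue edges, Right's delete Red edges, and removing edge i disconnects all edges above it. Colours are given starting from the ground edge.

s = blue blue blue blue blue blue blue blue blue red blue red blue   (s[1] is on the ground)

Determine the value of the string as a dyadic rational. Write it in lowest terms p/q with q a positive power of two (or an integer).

edge 1 of 13 (blue): { 0 | (no moves) } so 1
edge 2 of 13 (blue): { 0 1 | (no moves) } so 2
edge 3 of 13 (blue): { 0 1 2 | (no moves) } so 3
edge 4 of 13 (blue): { 0 1 2 3 | (no moves) } so 4
edge 5 of 13 (blue): { 0 1 2 3 4 | (no moves) } so 5
edge 6 of 13 (blue): { 0 1 2 3 4 5 | (no moves) } so 6
edge 7 of 13 (blue): { 0 1 2 3 4 5 6 | (no moves) } so 7
edge 8 of 13 (blue): { 0 1 2 3 4 5 6 7 | (no moves) } so 8
edge 9 of 13 (blue): { 0 1 2 3 4 5 6 7 8 | (no moves) } so 9
edge 10 of 13 (red): { 0 1 2 3 4 5 6 7 8 | 9 } so 17/2
edge 11 of 13 (blue): { 0 1 2 3 4 5 6 7 8 17/2 | 9 } so 35/4
edge 12 of 13 (red): { 0 1 2 3 4 5 6 7 8 17/2 | 35/4 9 } so 69/8
edge 13 of 13 (blue): { 0 1 2 3 4 5 6 7 8 17/2 69/8 | 35/4 9 } so 139/16

139/16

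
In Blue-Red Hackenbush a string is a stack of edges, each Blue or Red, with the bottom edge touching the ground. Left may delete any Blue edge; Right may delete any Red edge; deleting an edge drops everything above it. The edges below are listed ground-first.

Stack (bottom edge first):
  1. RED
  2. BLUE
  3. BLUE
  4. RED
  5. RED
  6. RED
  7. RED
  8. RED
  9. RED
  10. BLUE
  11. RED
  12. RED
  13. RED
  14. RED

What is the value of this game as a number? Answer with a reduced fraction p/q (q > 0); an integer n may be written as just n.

Recurse on prefixes of the 14-edge string RED BLUE BLUE RED RED RED RED RED RED BLUE RED RED RED RED:
R: Left { none }, Right { 0 } gives simplest -1
RB: Left { -1 }, Right { 0 } gives simplest -1/2
RBB: Left { -1, -1/2 }, Right { 0 } gives simplest -1/4
RBBR: Left { -1, -1/2 }, Right { -1/4, 0 } gives simplest -3/8
RBBRR: Left { -1, -1/2 }, Right { -3/8, -1/4, 0 } gives simplest -7/16
RBBRRR: Left { -1, -1/2 }, Right { -7/16, -3/8, -1/4, 0 } gives simplest -15/32
RBBRRRR: Left { -1, -1/2 }, Right { -15/32, -7/16, -3/8, -1/4, 0 } gives simplest -31/64
RBBRRRRR: Left { -1, -1/2 }, Right { -31/64, -15/32, -7/16, -3/8, -1/4, 0 } gives simplest -63/128
RBBRRRRRR: Left { -1, -1/2 }, Right { -63/128, -31/64, -15/32, -7/16, -3/8, -1/4, 0 } gives simplest -127/256
RBBRRRRRRB: Left { -1, -1/2, -127/256 }, Right { -63/128, -31/64, -15/32, -7/16, -3/8, -1/4, 0 } gives simplest -253/512
RBBRRRRRRBR: Left { -1, -1/2, -127/256 }, Right { -253/512, -63/128, -31/64, -15/32, -7/16, -3/8, -1/4, 0 } gives simplest -507/1024
RBBRRRRRRBRR: Left { -1, -1/2, -127/256 }, Right { -507/1024, -253/512, -63/128, -31/64, -15/32, -7/16, -3/8, -1/4, 0 } gives simplest -1015/2048
RBBRRRRRRBRRR: Left { -1, -1/2, -127/256 }, Right { -1015/2048, -507/1024, -253/512, -63/128, -31/64, -15/32, -7/16, -3/8, -1/4, 0 } gives simplest -2031/4096
RBBRRRRRRBRRRR: Left { -1, -1/2, -127/256 }, Right { -2031/4096, -1015/2048, -507/1024, -253/512, -63/128, -31/64, -15/32, -7/16, -3/8, -1/4, 0 } gives simplest -4063/8192

-4063/8192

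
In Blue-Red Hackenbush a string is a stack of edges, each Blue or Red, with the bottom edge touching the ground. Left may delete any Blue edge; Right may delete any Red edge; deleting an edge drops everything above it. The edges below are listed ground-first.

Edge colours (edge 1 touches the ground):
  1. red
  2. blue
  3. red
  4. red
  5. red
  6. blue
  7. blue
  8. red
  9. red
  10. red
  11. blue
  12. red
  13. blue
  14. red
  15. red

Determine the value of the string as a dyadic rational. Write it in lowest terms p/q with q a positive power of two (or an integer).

-14807/16384

edge 1 of 15 (red): { (no moves) | 0 } -> -1
edge 2 of 15 (blue): { -1 | 0 } -> -1/2
edge 3 of 15 (red): { -1 | -1/2 0 } -> -3/4
edge 4 of 15 (red): { -1 | -3/4 -1/2 0 } -> -7/8
edge 5 of 15 (red): { -1 | -7/8 -3/4 -1/2 0 } -> -15/16
edge 6 of 15 (blue): { -1 -15/16 | -7/8 -3/4 -1/2 0 } -> -29/32
edge 7 of 15 (blue): { -1 -15/16 -29/32 | -7/8 -3/4 -1/2 0 } -> -57/64
edge 8 of 15 (red): { -1 -15/16 -29/32 | -57/64 -7/8 -3/4 -1/2 0 } -> -115/128
edge 9 of 15 (red): { -1 -15/16 -29/32 | -115/128 -57/64 -7/8 -3/4 -1/2 0 } -> -231/256
edge 10 of 15 (red): { -1 -15/16 -29/32 | -231/256 -115/128 -57/64 -7/8 -3/4 -1/2 0 } -> -463/512
edge 11 of 15 (blue): { -1 -15/16 -29/32 -463/512 | -231/256 -115/128 -57/64 -7/8 -3/4 -1/2 0 } -> -925/1024
edge 12 of 15 (red): { -1 -15/16 -29/32 -463/512 | -925/1024 -231/256 -115/128 -57/64 -7/8 -3/4 -1/2 0 } -> -1851/2048
edge 13 of 15 (blue): { -1 -15/16 -29/32 -463/512 -1851/2048 | -925/1024 -231/256 -115/128 -57/64 -7/8 -3/4 -1/2 0 } -> -3701/4096
edge 14 of 15 (red): { -1 -15/16 -29/32 -463/512 -1851/2048 | -3701/4096 -925/1024 -231/256 -115/128 -57/64 -7/8 -3/4 -1/2 0 } -> -7403/8192
edge 15 of 15 (red): { -1 -15/16 -29/32 -463/512 -1851/2048 | -7403/8192 -3701/4096 -925/1024 -231/256 -115/128 -57/64 -7/8 -3/4 -1/2 0 } -> -14807/16384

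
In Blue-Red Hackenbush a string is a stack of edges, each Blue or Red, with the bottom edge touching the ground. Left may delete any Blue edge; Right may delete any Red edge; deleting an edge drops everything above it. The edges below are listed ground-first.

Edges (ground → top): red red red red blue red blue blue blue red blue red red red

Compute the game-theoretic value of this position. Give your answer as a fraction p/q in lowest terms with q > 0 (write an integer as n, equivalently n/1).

-3631/1024

Build val(s[:k]) for k = 1..14, string s = red red red red blue red blue blue blue red blue red red red.
edge 1 of 14 (red): { none | 0 } ⇒ -1
edge 2 of 14 (red): { none | -1,0 } ⇒ -2
edge 3 of 14 (red): { none | -2,-1,0 } ⇒ -3
edge 4 of 14 (red): { none | -3,-2,-1,0 } ⇒ -4
edge 5 of 14 (blue): { -4 | -3,-2,-1,0 } ⇒ -7/2
edge 6 of 14 (red): { -4 | -7/2,-3,-2,-1,0 } ⇒ -15/4
edge 7 of 14 (blue): { -4,-15/4 | -7/2,-3,-2,-1,0 } ⇒ -29/8
edge 8 of 14 (blue): { -4,-15/4,-29/8 | -7/2,-3,-2,-1,0 } ⇒ -57/16
edge 9 of 14 (blue): { -4,-15/4,-29/8,-57/16 | -7/2,-3,-2,-1,0 } ⇒ -113/32
edge 10 of 14 (red): { -4,-15/4,-29/8,-57/16 | -113/32,-7/2,-3,-2,-1,0 } ⇒ -227/64
edge 11 of 14 (blue): { -4,-15/4,-29/8,-57/16,-227/64 | -113/32,-7/2,-3,-2,-1,0 } ⇒ -453/128
edge 12 of 14 (red): { -4,-15/4,-29/8,-57/16,-227/64 | -453/128,-113/32,-7/2,-3,-2,-1,0 } ⇒ -907/256
edge 13 of 14 (red): { -4,-15/4,-29/8,-57/16,-227/64 | -907/256,-453/128,-113/32,-7/2,-3,-2,-1,0 } ⇒ -1815/512
edge 14 of 14 (red): { -4,-15/4,-29/8,-57/16,-227/64 | -1815/512,-907/256,-453/128,-113/32,-7/2,-3,-2,-1,0 } ⇒ -3631/1024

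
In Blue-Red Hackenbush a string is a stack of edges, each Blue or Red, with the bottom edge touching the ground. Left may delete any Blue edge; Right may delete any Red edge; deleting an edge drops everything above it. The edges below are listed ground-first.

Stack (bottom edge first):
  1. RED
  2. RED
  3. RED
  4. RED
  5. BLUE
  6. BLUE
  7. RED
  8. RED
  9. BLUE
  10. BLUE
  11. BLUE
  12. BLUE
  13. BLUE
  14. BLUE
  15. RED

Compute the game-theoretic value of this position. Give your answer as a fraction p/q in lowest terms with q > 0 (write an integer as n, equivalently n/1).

-6915/2048

Build val(s[:k]) for k = 1..15, string s = RED RED RED RED BLUE BLUE RED RED BLUE BLUE BLUE BLUE BLUE BLUE RED.
step 1: add RED to get R; options L={  } R={ 0 } -> -1
step 2: add RED to get RR; options L={  } R={ -1 0 } -> -2
step 3: add RED to get RRR; options L={  } R={ -2 -1 0 } -> -3
step 4: add RED to get RRRR; options L={  } R={ -3 -2 -1 0 } -> -4
step 5: add BLUE to get RRRRB; options L={ -4 } R={ -3 -2 -1 0 } -> -7/2
step 6: add BLUE to get RRRRBB; options L={ -4 -7/2 } R={ -3 -2 -1 0 } -> -13/4
step 7: add RED to get RRRRBBR; options L={ -4 -7/2 } R={ -13/4 -3 -2 -1 0 } -> -27/8
step 8: add RED to get RRRRBBRR; options L={ -4 -7/2 } R={ -27/8 -13/4 -3 -2 -1 0 } -> -55/16
step 9: add BLUE to get RRRRBBRRB; options L={ -4 -7/2 -55/16 } R={ -27/8 -13/4 -3 -2 -1 0 } -> -109/32
step 10: add BLUE to get RRRRBBRRBB; options L={ -4 -7/2 -55/16 -109/32 } R={ -27/8 -13/4 -3 -2 -1 0 } -> -217/64
step 11: add BLUE to get RRRRBBRRBBB; options L={ -4 -7/2 -55/16 -109/32 -217/64 } R={ -27/8 -13/4 -3 -2 -1 0 } -> -433/128
step 12: add BLUE to get RRRRBBRRBBBB; options L={ -4 -7/2 -55/16 -109/32 -217/64 -433/128 } R={ -27/8 -13/4 -3 -2 -1 0 } -> -865/256
step 13: add BLUE to get RRRRBBRRBBBBB; options L={ -4 -7/2 -55/16 -109/32 -217/64 -433/128 -865/256 } R={ -27/8 -13/4 -3 -2 -1 0 } -> -1729/512
step 14: add BLUE to get RRRRBBRRBBBBBB; options L={ -4 -7/2 -55/16 -109/32 -217/64 -433/128 -865/256 -1729/512 } R={ -27/8 -13/4 -3 -2 -1 0 } -> -3457/1024
step 15: add RED to get RRRRBBRRBBBBBBR; options L={ -4 -7/2 -55/16 -109/32 -217/64 -433/128 -865/256 -1729/512 } R={ -3457/1024 -27/8 -13/4 -3 -2 -1 0 } -> -6915/2048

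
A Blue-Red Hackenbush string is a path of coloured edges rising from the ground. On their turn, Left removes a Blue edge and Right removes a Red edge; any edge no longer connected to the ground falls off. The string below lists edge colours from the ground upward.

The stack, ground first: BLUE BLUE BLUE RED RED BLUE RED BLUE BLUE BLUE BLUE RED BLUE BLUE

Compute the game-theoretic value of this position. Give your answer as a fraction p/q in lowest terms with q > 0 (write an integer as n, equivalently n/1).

4855/2048

value(B) = { 0 |  } → 1
value(BB) = { 0; 1 |  } → 2
value(BBB) = { 0; 1; 2 |  } → 3
value(BBBR) = { 0; 1; 2 | 3 } → 5/2
value(BBBRR) = { 0; 1; 2 | 5/2; 3 } → 9/4
value(BBBRRB) = { 0; 1; 2; 9/4 | 5/2; 3 } → 19/8
value(BBBRRBR) = { 0; 1; 2; 9/4 | 19/8; 5/2; 3 } → 37/16
value(BBBRRBRB) = { 0; 1; 2; 9/4; 37/16 | 19/8; 5/2; 3 } → 75/32
value(BBBRRBRBB) = { 0; 1; 2; 9/4; 37/16; 75/32 | 19/8; 5/2; 3 } → 151/64
value(BBBRRBRBBB) = { 0; 1; 2; 9/4; 37/16; 75/32; 151/64 | 19/8; 5/2; 3 } → 303/128
value(BBBRRBRBBBB) = { 0; 1; 2; 9/4; 37/16; 75/32; 151/64; 303/128 | 19/8; 5/2; 3 } → 607/256
value(BBBRRBRBBBBR) = { 0; 1; 2; 9/4; 37/16; 75/32; 151/64; 303/128 | 607/256; 19/8; 5/2; 3 } → 1213/512
value(BBBRRBRBBBBRB) = { 0; 1; 2; 9/4; 37/16; 75/32; 151/64; 303/128; 1213/512 | 607/256; 19/8; 5/2; 3 } → 2427/1024
value(BBBRRBRBBBBRBB) = { 0; 1; 2; 9/4; 37/16; 75/32; 151/64; 303/128; 1213/512; 2427/1024 | 607/256; 19/8; 5/2; 3 } → 4855/2048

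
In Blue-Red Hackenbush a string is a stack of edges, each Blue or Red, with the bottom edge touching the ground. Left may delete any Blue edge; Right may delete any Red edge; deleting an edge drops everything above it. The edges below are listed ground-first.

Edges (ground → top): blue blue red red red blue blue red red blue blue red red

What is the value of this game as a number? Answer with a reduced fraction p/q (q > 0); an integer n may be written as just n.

2457/2048

Prefix values for blue blue red red red blue blue red red blue blue red red via {L|R} + simplicity:
v(b) = { 0 | ∅ } → 1
v(bb) = { 0; 1 | ∅ } → 2
v(bbr) = { 0; 1 | 2 } → 3/2
v(bbrr) = { 0; 1 | 3/2; 2 } → 5/4
v(bbrrr) = { 0; 1 | 5/4; 3/2; 2 } → 9/8
v(bbrrrb) = { 0; 1; 9/8 | 5/4; 3/2; 2 } → 19/16
v(bbrrrbb) = { 0; 1; 9/8; 19/16 | 5/4; 3/2; 2 } → 39/32
v(bbrrrbbr) = { 0; 1; 9/8; 19/16 | 39/32; 5/4; 3/2; 2 } → 77/64
v(bbrrrbbrr) = { 0; 1; 9/8; 19/16 | 77/64; 39/32; 5/4; 3/2; 2 } → 153/128
v(bbrrrbbrrb) = { 0; 1; 9/8; 19/16; 153/128 | 77/64; 39/32; 5/4; 3/2; 2 } → 307/256
v(bbrrrbbrrbb) = { 0; 1; 9/8; 19/16; 153/128; 307/256 | 77/64; 39/32; 5/4; 3/2; 2 } → 615/512
v(bbrrrbbrrbbr) = { 0; 1; 9/8; 19/16; 153/128; 307/256 | 615/512; 77/64; 39/32; 5/4; 3/2; 2 } → 1229/1024
v(bbrrrbbrrbbrr) = { 0; 1; 9/8; 19/16; 153/128; 307/256 | 1229/1024; 615/512; 77/64; 39/32; 5/4; 3/2; 2 } → 2457/2048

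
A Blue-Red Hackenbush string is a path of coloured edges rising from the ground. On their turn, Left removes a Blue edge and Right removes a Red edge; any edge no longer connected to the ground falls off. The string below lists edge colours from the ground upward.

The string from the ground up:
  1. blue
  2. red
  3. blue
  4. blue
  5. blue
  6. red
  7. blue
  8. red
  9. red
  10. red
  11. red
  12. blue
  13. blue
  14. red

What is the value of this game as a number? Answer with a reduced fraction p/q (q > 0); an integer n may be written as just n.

7437/8192

Recurse on prefixes of the 14-edge string blue red blue blue blue red blue red red red red blue blue red:
1 of 14 · b · max L 0 · min R +∞ → 1
2 of 14 · br · max L 0 · min R 1 → 1/2
3 of 14 · brb · max L 1/2 · min R 1 → 3/4
4 of 14 · brbb · max L 3/4 · min R 1 → 7/8
5 of 14 · brbbb · max L 7/8 · min R 1 → 15/16
6 of 14 · brbbbr · max L 7/8 · min R 15/16 → 29/32
7 of 14 · brbbbrb · max L 29/32 · min R 15/16 → 59/64
8 of 14 · brbbbrbr · max L 29/32 · min R 59/64 → 117/128
9 of 14 · brbbbrbrr · max L 29/32 · min R 117/128 → 233/256
10 of 14 · brbbbrbrrr · max L 29/32 · min R 233/256 → 465/512
11 of 14 · brbbbrbrrrr · max L 29/32 · min R 465/512 → 929/1024
12 of 14 · brbbbrbrrrrb · max L 929/1024 · min R 465/512 → 1859/2048
13 of 14 · brbbbrbrrrrbb · max L 1859/2048 · min R 465/512 → 3719/4096
14 of 14 · brbbbrbrrrrbbr · max L 1859/2048 · min R 3719/4096 → 7437/8192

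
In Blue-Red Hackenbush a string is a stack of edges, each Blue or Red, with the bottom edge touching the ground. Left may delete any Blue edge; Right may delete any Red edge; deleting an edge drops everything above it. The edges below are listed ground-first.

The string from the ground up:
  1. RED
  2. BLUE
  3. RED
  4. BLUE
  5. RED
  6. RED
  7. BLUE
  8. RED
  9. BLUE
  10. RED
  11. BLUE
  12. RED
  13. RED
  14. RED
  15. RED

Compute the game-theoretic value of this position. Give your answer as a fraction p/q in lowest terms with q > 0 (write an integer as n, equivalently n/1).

G(R) = {  | 0 } so -1
G(RB) = { -1 | 0 } so -1/2
G(RBR) = { -1 | -1/2, 0 } so -3/4
G(RBRB) = { -1, -3/4 | -1/2, 0 } so -5/8
G(RBRBR) = { -1, -3/4 | -5/8, -1/2, 0 } so -11/16
G(RBRBRR) = { -1, -3/4 | -11/16, -5/8, -1/2, 0 } so -23/32
G(RBRBRRB) = { -1, -3/4, -23/32 | -11/16, -5/8, -1/2, 0 } so -45/64
G(RBRBRRBR) = { -1, -3/4, -23/32 | -45/64, -11/16, -5/8, -1/2, 0 } so -91/128
G(RBRBRRBRB) = { -1, -3/4, -23/32, -91/128 | -45/64, -11/16, -5/8, -1/2, 0 } so -181/256
G(RBRBRRBRBR) = { -1, -3/4, -23/32, -91/128 | -181/256, -45/64, -11/16, -5/8, -1/2, 0 } so -363/512
G(RBRBRRBRBRB) = { -1, -3/4, -23/32, -91/128, -363/512 | -181/256, -45/64, -11/16, -5/8, -1/2, 0 } so -725/1024
G(RBRBRRBRBRBR) = { -1, -3/4, -23/32, -91/128, -363/512 | -725/1024, -181/256, -45/64, -11/16, -5/8, -1/2, 0 } so -1451/2048
G(RBRBRRBRBRBRR) = { -1, -3/4, -23/32, -91/128, -363/512 | -1451/2048, -725/1024, -181/256, -45/64, -11/16, -5/8, -1/2, 0 } so -2903/4096
G(RBRBRRBRBRBRRR) = { -1, -3/4, -23/32, -91/128, -363/512 | -2903/4096, -1451/2048, -725/1024, -181/256, -45/64, -11/16, -5/8, -1/2, 0 } so -5807/8192
G(RBRBRRBRBRBRRRR) = { -1, -3/4, -23/32, -91/128, -363/512 | -5807/8192, -2903/4096, -1451/2048, -725/1024, -181/256, -45/64, -11/16, -5/8, -1/2, 0 } so -11615/16384

-11615/16384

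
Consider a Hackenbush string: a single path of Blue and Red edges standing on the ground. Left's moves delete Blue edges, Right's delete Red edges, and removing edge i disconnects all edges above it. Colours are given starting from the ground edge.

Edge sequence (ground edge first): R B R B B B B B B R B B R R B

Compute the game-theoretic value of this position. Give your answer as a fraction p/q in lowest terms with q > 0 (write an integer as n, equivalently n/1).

Prefix values for R B R B B B B B B R B B R R B via {L|R} + simplicity:
val_1 [R]  L=[—]  R=[0]  gives -1
val_2 [RB]  L=[-1]  R=[0]  gives -1/2
val_3 [RBR]  L=[-1]  R=[-1/2; 0]  gives -3/4
val_4 [RBRB]  L=[-1; -3/4]  R=[-1/2; 0]  gives -5/8
val_5 [RBRBB]  L=[-1; -3/4; -5/8]  R=[-1/2; 0]  gives -9/16
val_6 [RBRBBB]  L=[-1; -3/4; -5/8; -9/16]  R=[-1/2; 0]  gives -17/32
val_7 [RBRBBBB]  L=[-1; -3/4; -5/8; -9/16; -17/32]  R=[-1/2; 0]  gives -33/64
val_8 [RBRBBBBB]  L=[-1; -3/4; -5/8; -9/16; -17/32; -33/64]  R=[-1/2; 0]  gives -65/128
val_9 [RBRBBBBBB]  L=[-1; -3/4; -5/8; -9/16; -17/32; -33/64; -65/128]  R=[-1/2; 0]  gives -129/256
val_10 [RBRBBBBBBR]  L=[-1; -3/4; -5/8; -9/16; -17/32; -33/64; -65/128]  R=[-129/256; -1/2; 0]  gives -259/512
val_11 [RBRBBBBBBRB]  L=[-1; -3/4; -5/8; -9/16; -17/32; -33/64; -65/128; -259/512]  R=[-129/256; -1/2; 0]  gives -517/1024
val_12 [RBRBBBBBBRBB]  L=[-1; -3/4; -5/8; -9/16; -17/32; -33/64; -65/128; -259/512; -517/1024]  R=[-129/256; -1/2; 0]  gives -1033/2048
val_13 [RBRBBBBBBRBBR]  L=[-1; -3/4; -5/8; -9/16; -17/32; -33/64; -65/128; -259/512; -517/1024]  R=[-1033/2048; -129/256; -1/2; 0]  gives -2067/4096
val_14 [RBRBBBBBBRBBRR]  L=[-1; -3/4; -5/8; -9/16; -17/32; -33/64; -65/128; -259/512; -517/1024]  R=[-2067/4096; -1033/2048; -129/256; -1/2; 0]  gives -4135/8192
val_15 [RBRBBBBBBRBBRRB]  L=[-1; -3/4; -5/8; -9/16; -17/32; -33/64; -65/128; -259/512; -517/1024; -4135/8192]  R=[-2067/4096; -1033/2048; -129/256; -1/2; 0]  gives -8269/16384

-8269/16384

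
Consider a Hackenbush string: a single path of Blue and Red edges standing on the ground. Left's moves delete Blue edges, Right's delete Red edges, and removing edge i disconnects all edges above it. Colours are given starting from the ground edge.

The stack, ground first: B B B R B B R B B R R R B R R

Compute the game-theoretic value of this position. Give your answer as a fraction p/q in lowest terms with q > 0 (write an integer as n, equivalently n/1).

B: Left { 0 }, Right { · } so simplest 1
BB: Left { 0 1 }, Right { · } so simplest 2
BBB: Left { 0 1 2 }, Right { · } so simplest 3
BBBR: Left { 0 1 2 }, Right { 3 } so simplest 5/2
BBBRB: Left { 0 1 2 5/2 }, Right { 3 } so simplest 11/4
BBBRBB: Left { 0 1 2 5/2 11/4 }, Right { 3 } so simplest 23/8
BBBRBBR: Left { 0 1 2 5/2 11/4 }, Right { 23/8 3 } so simplest 45/16
BBBRBBRB: Left { 0 1 2 5/2 11/4 45/16 }, Right { 23/8 3 } so simplest 91/32
BBBRBBRBB: Left { 0 1 2 5/2 11/4 45/16 91/32 }, Right { 23/8 3 } so simplest 183/64
BBBRBBRBBR: Left { 0 1 2 5/2 11/4 45/16 91/32 }, Right { 183/64 23/8 3 } so simplest 365/128
BBBRBBRBBRR: Left { 0 1 2 5/2 11/4 45/16 91/32 }, Right { 365/128 183/64 23/8 3 } so simplest 729/256
BBBRBBRBBRRR: Left { 0 1 2 5/2 11/4 45/16 91/32 }, Right { 729/256 365/128 183/64 23/8 3 } so simplest 1457/512
BBBRBBRBBRRRB: Left { 0 1 2 5/2 11/4 45/16 91/32 1457/512 }, Right { 729/256 365/128 183/64 23/8 3 } so simplest 2915/1024
BBBRBBRBBRRRBR: Left { 0 1 2 5/2 11/4 45/16 91/32 1457/512 }, Right { 2915/1024 729/256 365/128 183/64 23/8 3 } so simplest 5829/2048
BBBRBBRBBRRRBRR: Left { 0 1 2 5/2 11/4 45/16 91/32 1457/512 }, Right { 5829/2048 2915/1024 729/256 365/128 183/64 23/8 3 } so simplest 11657/4096

11657/4096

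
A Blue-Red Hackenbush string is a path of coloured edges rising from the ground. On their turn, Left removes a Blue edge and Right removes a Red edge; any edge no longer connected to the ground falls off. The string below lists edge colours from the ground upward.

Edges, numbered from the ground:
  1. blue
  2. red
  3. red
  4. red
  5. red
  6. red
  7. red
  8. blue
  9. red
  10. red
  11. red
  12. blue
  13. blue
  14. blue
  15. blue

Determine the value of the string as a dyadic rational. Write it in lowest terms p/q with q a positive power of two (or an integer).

G(b) = { 0 | none } ⇒ 1
G(br) = { 0 | 1 } ⇒ 1/2
G(brr) = { 0 | 1/2 1 } ⇒ 1/4
G(brrr) = { 0 | 1/4 1/2 1 } ⇒ 1/8
G(brrrr) = { 0 | 1/8 1/4 1/2 1 } ⇒ 1/16
G(brrrrr) = { 0 | 1/16 1/8 1/4 1/2 1 } ⇒ 1/32
G(brrrrrr) = { 0 | 1/32 1/16 1/8 1/4 1/2 1 } ⇒ 1/64
G(brrrrrrb) = { 0 1/64 | 1/32 1/16 1/8 1/4 1/2 1 } ⇒ 3/128
G(brrrrrrbr) = { 0 1/64 | 3/128 1/32 1/16 1/8 1/4 1/2 1 } ⇒ 5/256
G(brrrrrrbrr) = { 0 1/64 | 5/256 3/128 1/32 1/16 1/8 1/4 1/2 1 } ⇒ 9/512
G(brrrrrrbrrr) = { 0 1/64 | 9/512 5/256 3/128 1/32 1/16 1/8 1/4 1/2 1 } ⇒ 17/1024
G(brrrrrrbrrrb) = { 0 1/64 17/1024 | 9/512 5/256 3/128 1/32 1/16 1/8 1/4 1/2 1 } ⇒ 35/2048
G(brrrrrrbrrrbb) = { 0 1/64 17/1024 35/2048 | 9/512 5/256 3/128 1/32 1/16 1/8 1/4 1/2 1 } ⇒ 71/4096
G(brrrrrrbrrrbbb) = { 0 1/64 17/1024 35/2048 71/4096 | 9/512 5/256 3/128 1/32 1/16 1/8 1/4 1/2 1 } ⇒ 143/8192
G(brrrrrrbrrrbbbb) = { 0 1/64 17/1024 35/2048 71/4096 143/8192 | 9/512 5/256 3/128 1/32 1/16 1/8 1/4 1/2 1 } ⇒ 287/16384

287/16384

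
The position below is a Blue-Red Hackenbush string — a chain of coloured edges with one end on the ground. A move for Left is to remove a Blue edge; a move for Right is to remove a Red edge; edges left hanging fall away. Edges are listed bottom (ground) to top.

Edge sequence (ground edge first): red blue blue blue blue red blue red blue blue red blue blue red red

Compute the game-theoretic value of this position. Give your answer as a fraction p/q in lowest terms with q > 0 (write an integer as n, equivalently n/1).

Prefix values for red blue blue blue blue red blue red blue blue red blue blue red red via {L|R} + simplicity:
edge 1 of 15 (red): { — | 0 } → -1
edge 2 of 15 (blue): { -1 | 0 } → -1/2
edge 3 of 15 (blue): { -1,-1/2 | 0 } → -1/4
edge 4 of 15 (blue): { -1,-1/2,-1/4 | 0 } → -1/8
edge 5 of 15 (blue): { -1,-1/2,-1/4,-1/8 | 0 } → -1/16
edge 6 of 15 (red): { -1,-1/2,-1/4,-1/8 | -1/16,0 } → -3/32
edge 7 of 15 (blue): { -1,-1/2,-1/4,-1/8,-3/32 | -1/16,0 } → -5/64
edge 8 of 15 (red): { -1,-1/2,-1/4,-1/8,-3/32 | -5/64,-1/16,0 } → -11/128
edge 9 of 15 (blue): { -1,-1/2,-1/4,-1/8,-3/32,-11/128 | -5/64,-1/16,0 } → -21/256
edge 10 of 15 (blue): { -1,-1/2,-1/4,-1/8,-3/32,-11/128,-21/256 | -5/64,-1/16,0 } → -41/512
edge 11 of 15 (red): { -1,-1/2,-1/4,-1/8,-3/32,-11/128,-21/256 | -41/512,-5/64,-1/16,0 } → -83/1024
edge 12 of 15 (blue): { -1,-1/2,-1/4,-1/8,-3/32,-11/128,-21/256,-83/1024 | -41/512,-5/64,-1/16,0 } → -165/2048
edge 13 of 15 (blue): { -1,-1/2,-1/4,-1/8,-3/32,-11/128,-21/256,-83/1024,-165/2048 | -41/512,-5/64,-1/16,0 } → -329/4096
edge 14 of 15 (red): { -1,-1/2,-1/4,-1/8,-3/32,-11/128,-21/256,-83/1024,-165/2048 | -329/4096,-41/512,-5/64,-1/16,0 } → -659/8192
edge 15 of 15 (red): { -1,-1/2,-1/4,-1/8,-3/32,-11/128,-21/256,-83/1024,-165/2048 | -659/8192,-329/4096,-41/512,-5/64,-1/16,0 } → -1319/16384

-1319/16384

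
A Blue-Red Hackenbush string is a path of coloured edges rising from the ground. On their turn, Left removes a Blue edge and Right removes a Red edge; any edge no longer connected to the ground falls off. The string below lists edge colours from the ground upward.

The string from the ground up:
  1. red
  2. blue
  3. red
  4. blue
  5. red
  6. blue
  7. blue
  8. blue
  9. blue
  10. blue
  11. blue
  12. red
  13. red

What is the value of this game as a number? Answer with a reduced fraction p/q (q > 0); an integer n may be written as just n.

-2567/4096

Recurse on prefixes of the 13-edge string red blue red blue red blue blue blue blue blue blue red red:
edge 1 of 13 (red): { · | 0 } -> -1
edge 2 of 13 (blue): { -1 | 0 } -> -1/2
edge 3 of 13 (red): { -1 | -1/2, 0 } -> -3/4
edge 4 of 13 (blue): { -1, -3/4 | -1/2, 0 } -> -5/8
edge 5 of 13 (red): { -1, -3/4 | -5/8, -1/2, 0 } -> -11/16
edge 6 of 13 (blue): { -1, -3/4, -11/16 | -5/8, -1/2, 0 } -> -21/32
edge 7 of 13 (blue): { -1, -3/4, -11/16, -21/32 | -5/8, -1/2, 0 } -> -41/64
edge 8 of 13 (blue): { -1, -3/4, -11/16, -21/32, -41/64 | -5/8, -1/2, 0 } -> -81/128
edge 9 of 13 (blue): { -1, -3/4, -11/16, -21/32, -41/64, -81/128 | -5/8, -1/2, 0 } -> -161/256
edge 10 of 13 (blue): { -1, -3/4, -11/16, -21/32, -41/64, -81/128, -161/256 | -5/8, -1/2, 0 } -> -321/512
edge 11 of 13 (blue): { -1, -3/4, -11/16, -21/32, -41/64, -81/128, -161/256, -321/512 | -5/8, -1/2, 0 } -> -641/1024
edge 12 of 13 (red): { -1, -3/4, -11/16, -21/32, -41/64, -81/128, -161/256, -321/512 | -641/1024, -5/8, -1/2, 0 } -> -1283/2048
edge 13 of 13 (red): { -1, -3/4, -11/16, -21/32, -41/64, -81/128, -161/256, -321/512 | -1283/2048, -641/1024, -5/8, -1/2, 0 } -> -2567/4096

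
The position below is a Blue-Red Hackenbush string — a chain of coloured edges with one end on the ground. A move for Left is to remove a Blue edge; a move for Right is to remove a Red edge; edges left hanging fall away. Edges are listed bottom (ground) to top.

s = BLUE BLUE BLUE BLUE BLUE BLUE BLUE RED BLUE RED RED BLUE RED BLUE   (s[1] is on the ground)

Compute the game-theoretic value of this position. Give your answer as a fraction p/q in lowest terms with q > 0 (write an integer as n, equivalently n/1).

843/128

Build G(s[:k]) for k = 1..14, string s = BLUE BLUE BLUE BLUE BLUE BLUE BLUE RED BLUE RED RED BLUE RED BLUE.
G_1 [B]  L=[0]  R=[—]  => 1
G_2 [BB]  L=[0, 1]  R=[—]  => 2
G_3 [BBB]  L=[0, 1, 2]  R=[—]  => 3
G_4 [BBBB]  L=[0, 1, 2, 3]  R=[—]  => 4
G_5 [BBBBB]  L=[0, 1, 2, 3, 4]  R=[—]  => 5
G_6 [BBBBBB]  L=[0, 1, 2, 3, 4, 5]  R=[—]  => 6
G_7 [BBBBBBB]  L=[0, 1, 2, 3, 4, 5, 6]  R=[—]  => 7
G_8 [BBBBBBBR]  L=[0, 1, 2, 3, 4, 5, 6]  R=[7]  => 13/2
G_9 [BBBBBBBRB]  L=[0, 1, 2, 3, 4, 5, 6, 13/2]  R=[7]  => 27/4
G_10 [BBBBBBBRBR]  L=[0, 1, 2, 3, 4, 5, 6, 13/2]  R=[27/4, 7]  => 53/8
G_11 [BBBBBBBRBRR]  L=[0, 1, 2, 3, 4, 5, 6, 13/2]  R=[53/8, 27/4, 7]  => 105/16
G_12 [BBBBBBBRBRRB]  L=[0, 1, 2, 3, 4, 5, 6, 13/2, 105/16]  R=[53/8, 27/4, 7]  => 211/32
G_13 [BBBBBBBRBRRBR]  L=[0, 1, 2, 3, 4, 5, 6, 13/2, 105/16]  R=[211/32, 53/8, 27/4, 7]  => 421/64
G_14 [BBBBBBBRBRRBRB]  L=[0, 1, 2, 3, 4, 5, 6, 13/2, 105/16, 421/64]  R=[211/32, 53/8, 27/4, 7]  => 843/128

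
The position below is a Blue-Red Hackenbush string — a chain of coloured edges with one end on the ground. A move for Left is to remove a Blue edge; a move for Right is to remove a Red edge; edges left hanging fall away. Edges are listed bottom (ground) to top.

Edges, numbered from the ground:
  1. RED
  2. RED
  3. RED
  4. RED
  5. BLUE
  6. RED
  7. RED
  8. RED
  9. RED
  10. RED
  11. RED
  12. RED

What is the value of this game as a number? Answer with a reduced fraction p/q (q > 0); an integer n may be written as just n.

-1023/256

1 of 12 · R · max L −∞ · min R 0 gives -1
2 of 12 · RR · max L −∞ · min R -1 gives -2
3 of 12 · RRR · max L −∞ · min R -2 gives -3
4 of 12 · RRRR · max L −∞ · min R -3 gives -4
5 of 12 · RRRRB · max L -4 · min R -3 gives -7/2
6 of 12 · RRRRBR · max L -4 · min R -7/2 gives -15/4
7 of 12 · RRRRBRR · max L -4 · min R -15/4 gives -31/8
8 of 12 · RRRRBRRR · max L -4 · min R -31/8 gives -63/16
9 of 12 · RRRRBRRRR · max L -4 · min R -63/16 gives -127/32
10 of 12 · RRRRBRRRRR · max L -4 · min R -127/32 gives -255/64
11 of 12 · RRRRBRRRRRR · max L -4 · min R -255/64 gives -511/128
12 of 12 · RRRRBRRRRRRR · max L -4 · min R -511/128 gives -1023/256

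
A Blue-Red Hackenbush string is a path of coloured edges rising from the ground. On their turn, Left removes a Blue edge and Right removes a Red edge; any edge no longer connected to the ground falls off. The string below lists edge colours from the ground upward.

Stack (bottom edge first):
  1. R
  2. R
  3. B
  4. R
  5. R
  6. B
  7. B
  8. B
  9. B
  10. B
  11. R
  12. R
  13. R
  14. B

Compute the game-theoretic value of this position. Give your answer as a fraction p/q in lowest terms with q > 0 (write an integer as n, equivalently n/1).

R: Left { ∅ }, Right { 0 } gives simplest -1
RR: Left { ∅ }, Right { -1; 0 } gives simplest -2
RRB: Left { -2 }, Right { -1; 0 } gives simplest -3/2
RRBR: Left { -2 }, Right { -3/2; -1; 0 } gives simplest -7/4
RRBRR: Left { -2 }, Right { -7/4; -3/2; -1; 0 } gives simplest -15/8
RRBRRB: Left { -2; -15/8 }, Right { -7/4; -3/2; -1; 0 } gives simplest -29/16
RRBRRBB: Left { -2; -15/8; -29/16 }, Right { -7/4; -3/2; -1; 0 } gives simplest -57/32
RRBRRBBB: Left { -2; -15/8; -29/16; -57/32 }, Right { -7/4; -3/2; -1; 0 } gives simplest -113/64
RRBRRBBBB: Left { -2; -15/8; -29/16; -57/32; -113/64 }, Right { -7/4; -3/2; -1; 0 } gives simplest -225/128
RRBRRBBBBB: Left { -2; -15/8; -29/16; -57/32; -113/64; -225/128 }, Right { -7/4; -3/2; -1; 0 } gives simplest -449/256
RRBRRBBBBBR: Left { -2; -15/8; -29/16; -57/32; -113/64; -225/128 }, Right { -449/256; -7/4; -3/2; -1; 0 } gives simplest -899/512
RRBRRBBBBBRR: Left { -2; -15/8; -29/16; -57/32; -113/64; -225/128 }, Right { -899/512; -449/256; -7/4; -3/2; -1; 0 } gives simplest -1799/1024
RRBRRBBBBBRRR: Left { -2; -15/8; -29/16; -57/32; -113/64; -225/128 }, Right { -1799/1024; -899/512; -449/256; -7/4; -3/2; -1; 0 } gives simplest -3599/2048
RRBRRBBBBBRRRB: Left { -2; -15/8; -29/16; -57/32; -113/64; -225/128; -3599/2048 }, Right { -1799/1024; -899/512; -449/256; -7/4; -3/2; -1; 0 } gives simplest -7197/4096

-7197/4096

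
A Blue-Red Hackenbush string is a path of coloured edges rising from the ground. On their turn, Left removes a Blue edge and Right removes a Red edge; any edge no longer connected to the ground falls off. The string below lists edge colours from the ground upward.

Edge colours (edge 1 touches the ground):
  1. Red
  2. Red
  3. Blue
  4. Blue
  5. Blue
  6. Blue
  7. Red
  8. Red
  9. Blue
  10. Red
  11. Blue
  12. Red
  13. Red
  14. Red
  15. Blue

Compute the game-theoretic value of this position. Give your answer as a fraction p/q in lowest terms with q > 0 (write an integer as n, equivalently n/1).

step 1: add Red to get R; options L={  } R={ 0 } -> -1
step 2: add Red to get RR; options L={  } R={ -1, 0 } -> -2
step 3: add Blue to get RRB; options L={ -2 } R={ -1, 0 } -> -3/2
step 4: add Blue to get RRBB; options L={ -2, -3/2 } R={ -1, 0 } -> -5/4
step 5: add Blue to get RRBBB; options L={ -2, -3/2, -5/4 } R={ -1, 0 } -> -9/8
step 6: add Blue to get RRBBBB; options L={ -2, -3/2, -5/4, -9/8 } R={ -1, 0 } -> -17/16
step 7: add Red to get RRBBBBR; options L={ -2, -3/2, -5/4, -9/8 } R={ -17/16, -1, 0 } -> -35/32
step 8: add Red to get RRBBBBRR; options L={ -2, -3/2, -5/4, -9/8 } R={ -35/32, -17/16, -1, 0 } -> -71/64
step 9: add Blue to get RRBBBBRRB; options L={ -2, -3/2, -5/4, -9/8, -71/64 } R={ -35/32, -17/16, -1, 0 } -> -141/128
step 10: add Red to get RRBBBBRRBR; options L={ -2, -3/2, -5/4, -9/8, -71/64 } R={ -141/128, -35/32, -17/16, -1, 0 } -> -283/256
step 11: add Blue to get RRBBBBRRBRB; options L={ -2, -3/2, -5/4, -9/8, -71/64, -283/256 } R={ -141/128, -35/32, -17/16, -1, 0 } -> -565/512
step 12: add Red to get RRBBBBRRBRBR; options L={ -2, -3/2, -5/4, -9/8, -71/64, -283/256 } R={ -565/512, -141/128, -35/32, -17/16, -1, 0 } -> -1131/1024
step 13: add Red to get RRBBBBRRBRBRR; options L={ -2, -3/2, -5/4, -9/8, -71/64, -283/256 } R={ -1131/1024, -565/512, -141/128, -35/32, -17/16, -1, 0 } -> -2263/2048
step 14: add Red to get RRBBBBRRBRBRRR; options L={ -2, -3/2, -5/4, -9/8, -71/64, -283/256 } R={ -2263/2048, -1131/1024, -565/512, -141/128, -35/32, -17/16, -1, 0 } -> -4527/4096
step 15: add Blue to get RRBBBBRRBRBRRRB; options L={ -2, -3/2, -5/4, -9/8, -71/64, -283/256, -4527/4096 } R={ -2263/2048, -1131/1024, -565/512, -141/128, -35/32, -17/16, -1, 0 } -> -9053/8192

-9053/8192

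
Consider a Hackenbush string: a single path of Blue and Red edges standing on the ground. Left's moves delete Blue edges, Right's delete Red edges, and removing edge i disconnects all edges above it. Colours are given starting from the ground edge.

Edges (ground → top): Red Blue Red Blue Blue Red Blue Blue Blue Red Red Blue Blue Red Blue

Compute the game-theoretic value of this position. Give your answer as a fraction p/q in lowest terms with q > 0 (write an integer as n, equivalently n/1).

Build val(s[:k]) for k = 1..15, string s = Red Blue Red Blue Blue Red Blue Blue Blue Red Red Blue Blue Red Blue.
1 of 15 · R · max L −∞ · min R 0 → -1
2 of 15 · RB · max L -1 · min R 0 → -1/2
3 of 15 · RBR · max L -1 · min R -1/2 → -3/4
4 of 15 · RBRB · max L -3/4 · min R -1/2 → -5/8
5 of 15 · RBRBB · max L -5/8 · min R -1/2 → -9/16
6 of 15 · RBRBBR · max L -5/8 · min R -9/16 → -19/32
7 of 15 · RBRBBRB · max L -19/32 · min R -9/16 → -37/64
8 of 15 · RBRBBRBB · max L -37/64 · min R -9/16 → -73/128
9 of 15 · RBRBBRBBB · max L -73/128 · min R -9/16 → -145/256
10 of 15 · RBRBBRBBBR · max L -73/128 · min R -145/256 → -291/512
11 of 15 · RBRBBRBBBRR · max L -73/128 · min R -291/512 → -583/1024
12 of 15 · RBRBBRBBBRRB · max L -583/1024 · min R -291/512 → -1165/2048
13 of 15 · RBRBBRBBBRRBB · max L -1165/2048 · min R -291/512 → -2329/4096
14 of 15 · RBRBBRBBBRRBBR · max L -1165/2048 · min R -2329/4096 → -4659/8192
15 of 15 · RBRBBRBBBRRBBRB · max L -4659/8192 · min R -2329/4096 → -9317/16384

-9317/16384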